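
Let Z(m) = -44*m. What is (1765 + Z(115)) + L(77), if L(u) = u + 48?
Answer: -3170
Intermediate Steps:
L(u) = 48 + u
(1765 + Z(115)) + L(77) = (1765 - 44*115) + (48 + 77) = (1765 - 5060) + 125 = -3295 + 125 = -3170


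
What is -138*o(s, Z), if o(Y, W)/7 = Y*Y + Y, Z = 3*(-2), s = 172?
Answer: -28744296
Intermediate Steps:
Z = -6
o(Y, W) = 7*Y + 7*Y² (o(Y, W) = 7*(Y*Y + Y) = 7*(Y² + Y) = 7*(Y + Y²) = 7*Y + 7*Y²)
-138*o(s, Z) = -966*172*(1 + 172) = -966*172*173 = -138*208292 = -28744296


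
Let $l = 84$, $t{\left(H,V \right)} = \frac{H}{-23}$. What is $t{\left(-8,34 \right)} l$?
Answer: $\frac{672}{23} \approx 29.217$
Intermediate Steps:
$t{\left(H,V \right)} = - \frac{H}{23}$ ($t{\left(H,V \right)} = H \left(- \frac{1}{23}\right) = - \frac{H}{23}$)
$t{\left(-8,34 \right)} l = \left(- \frac{1}{23}\right) \left(-8\right) 84 = \frac{8}{23} \cdot 84 = \frac{672}{23}$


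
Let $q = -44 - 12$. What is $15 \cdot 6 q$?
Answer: $-5040$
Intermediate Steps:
$q = -56$
$15 \cdot 6 q = 15 \cdot 6 \left(-56\right) = 90 \left(-56\right) = -5040$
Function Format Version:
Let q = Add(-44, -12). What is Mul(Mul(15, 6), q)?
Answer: -5040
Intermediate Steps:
q = -56
Mul(Mul(15, 6), q) = Mul(Mul(15, 6), -56) = Mul(90, -56) = -5040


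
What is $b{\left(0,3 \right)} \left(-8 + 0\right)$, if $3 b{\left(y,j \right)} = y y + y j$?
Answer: $0$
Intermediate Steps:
$b{\left(y,j \right)} = \frac{y^{2}}{3} + \frac{j y}{3}$ ($b{\left(y,j \right)} = \frac{y y + y j}{3} = \frac{y^{2} + j y}{3} = \frac{y^{2}}{3} + \frac{j y}{3}$)
$b{\left(0,3 \right)} \left(-8 + 0\right) = \frac{1}{3} \cdot 0 \left(3 + 0\right) \left(-8 + 0\right) = \frac{1}{3} \cdot 0 \cdot 3 \left(-8\right) = 0 \left(-8\right) = 0$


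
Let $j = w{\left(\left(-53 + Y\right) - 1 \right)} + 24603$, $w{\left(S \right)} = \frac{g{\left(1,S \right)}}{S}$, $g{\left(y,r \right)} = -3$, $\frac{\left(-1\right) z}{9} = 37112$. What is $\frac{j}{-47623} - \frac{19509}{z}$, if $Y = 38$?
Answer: $- \frac{4859056229}{10604308656} \approx -0.45822$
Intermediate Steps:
$z = -334008$ ($z = \left(-9\right) 37112 = -334008$)
$w{\left(S \right)} = - \frac{3}{S}$
$j = \frac{393651}{16}$ ($j = - \frac{3}{\left(-53 + 38\right) - 1} + 24603 = - \frac{3}{-15 + \left(-6 + 5\right)} + 24603 = - \frac{3}{-15 - 1} + 24603 = - \frac{3}{-16} + 24603 = \left(-3\right) \left(- \frac{1}{16}\right) + 24603 = \frac{3}{16} + 24603 = \frac{393651}{16} \approx 24603.0$)
$\frac{j}{-47623} - \frac{19509}{z} = \frac{393651}{16 \left(-47623\right)} - \frac{19509}{-334008} = \frac{393651}{16} \left(- \frac{1}{47623}\right) - - \frac{6503}{111336} = - \frac{393651}{761968} + \frac{6503}{111336} = - \frac{4859056229}{10604308656}$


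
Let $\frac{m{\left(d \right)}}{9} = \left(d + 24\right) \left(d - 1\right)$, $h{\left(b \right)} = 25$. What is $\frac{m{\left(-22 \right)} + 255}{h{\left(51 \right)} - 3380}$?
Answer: $\frac{159}{3355} \approx 0.047392$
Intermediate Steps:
$m{\left(d \right)} = 9 \left(-1 + d\right) \left(24 + d\right)$ ($m{\left(d \right)} = 9 \left(d + 24\right) \left(d - 1\right) = 9 \left(24 + d\right) \left(-1 + d\right) = 9 \left(-1 + d\right) \left(24 + d\right)$)
$\frac{m{\left(-22 \right)} + 255}{h{\left(51 \right)} - 3380} = \frac{\left(-216 + 9 \left(-22\right)^{2} + 207 \left(-22\right)\right) + 255}{25 - 3380} = \frac{\left(-216 + 9 \cdot 484 - 4554\right) + 255}{-3355} = \left(\left(-216 + 4356 - 4554\right) + 255\right) \left(- \frac{1}{3355}\right) = \left(-414 + 255\right) \left(- \frac{1}{3355}\right) = \left(-159\right) \left(- \frac{1}{3355}\right) = \frac{159}{3355}$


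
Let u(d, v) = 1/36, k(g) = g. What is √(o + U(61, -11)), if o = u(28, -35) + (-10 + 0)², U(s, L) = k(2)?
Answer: √3673/6 ≈ 10.101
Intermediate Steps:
u(d, v) = 1/36
U(s, L) = 2
o = 3601/36 (o = 1/36 + (-10 + 0)² = 1/36 + (-10)² = 1/36 + 100 = 3601/36 ≈ 100.03)
√(o + U(61, -11)) = √(3601/36 + 2) = √(3673/36) = √3673/6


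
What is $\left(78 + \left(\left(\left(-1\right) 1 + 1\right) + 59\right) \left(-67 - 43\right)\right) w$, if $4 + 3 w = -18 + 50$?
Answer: $- \frac{179536}{3} \approx -59845.0$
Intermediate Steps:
$w = \frac{28}{3}$ ($w = - \frac{4}{3} + \frac{-18 + 50}{3} = - \frac{4}{3} + \frac{1}{3} \cdot 32 = - \frac{4}{3} + \frac{32}{3} = \frac{28}{3} \approx 9.3333$)
$\left(78 + \left(\left(\left(-1\right) 1 + 1\right) + 59\right) \left(-67 - 43\right)\right) w = \left(78 + \left(\left(\left(-1\right) 1 + 1\right) + 59\right) \left(-67 - 43\right)\right) \frac{28}{3} = \left(78 + \left(\left(-1 + 1\right) + 59\right) \left(-110\right)\right) \frac{28}{3} = \left(78 + \left(0 + 59\right) \left(-110\right)\right) \frac{28}{3} = \left(78 + 59 \left(-110\right)\right) \frac{28}{3} = \left(78 - 6490\right) \frac{28}{3} = \left(-6412\right) \frac{28}{3} = - \frac{179536}{3}$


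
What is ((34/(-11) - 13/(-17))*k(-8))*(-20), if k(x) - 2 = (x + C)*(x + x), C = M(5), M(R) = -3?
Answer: 1548600/187 ≈ 8281.3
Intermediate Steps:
C = -3
k(x) = 2 + 2*x*(-3 + x) (k(x) = 2 + (x - 3)*(x + x) = 2 + (-3 + x)*(2*x) = 2 + 2*x*(-3 + x))
((34/(-11) - 13/(-17))*k(-8))*(-20) = ((34/(-11) - 13/(-17))*(2 - 6*(-8) + 2*(-8)**2))*(-20) = ((34*(-1/11) - 13*(-1/17))*(2 + 48 + 2*64))*(-20) = ((-34/11 + 13/17)*(2 + 48 + 128))*(-20) = -435/187*178*(-20) = -77430/187*(-20) = 1548600/187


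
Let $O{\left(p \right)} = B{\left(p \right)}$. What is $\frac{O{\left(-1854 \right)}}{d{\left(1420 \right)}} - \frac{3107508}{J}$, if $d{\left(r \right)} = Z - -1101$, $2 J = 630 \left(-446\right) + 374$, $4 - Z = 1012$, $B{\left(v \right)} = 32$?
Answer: $\frac{293487940}{13048179} \approx 22.493$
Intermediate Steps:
$O{\left(p \right)} = 32$
$Z = -1008$ ($Z = 4 - 1012 = -1008$)
$J = -140303$ ($J = \frac{630 \left(-446\right) + 374}{2} = \frac{-280980 + 374}{2} = \frac{1}{2} \left(-280606\right) = -140303$)
$d{\left(r \right)} = 93$ ($d{\left(r \right)} = -1008 - -1101 = -1008 + 1101 = 93$)
$\frac{O{\left(-1854 \right)}}{d{\left(1420 \right)}} - \frac{3107508}{J} = \frac{32}{93} - \frac{3107508}{-140303} = 32 \cdot \frac{1}{93} - - \frac{3107508}{140303} = \frac{32}{93} + \frac{3107508}{140303} = \frac{293487940}{13048179}$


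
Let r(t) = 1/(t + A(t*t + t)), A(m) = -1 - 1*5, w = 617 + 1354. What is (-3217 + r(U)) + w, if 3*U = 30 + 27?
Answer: -16197/13 ≈ -1245.9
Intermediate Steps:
w = 1971
U = 19 (U = (30 + 27)/3 = (⅓)*57 = 19)
A(m) = -6 (A(m) = -1 - 5 = -6)
r(t) = 1/(-6 + t) (r(t) = 1/(t - 6) = 1/(-6 + t))
(-3217 + r(U)) + w = (-3217 + 1/(-6 + 19)) + 1971 = (-3217 + 1/13) + 1971 = -41820/13 + 1971 = -16197/13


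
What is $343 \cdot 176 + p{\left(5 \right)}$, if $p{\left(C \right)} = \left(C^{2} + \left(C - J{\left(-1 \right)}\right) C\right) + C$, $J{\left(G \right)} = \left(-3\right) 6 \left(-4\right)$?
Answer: $60063$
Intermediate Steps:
$J{\left(G \right)} = 72$ ($J{\left(G \right)} = \left(-18\right) \left(-4\right) = 72$)
$p{\left(C \right)} = C + C^{2} + C \left(-72 + C\right)$ ($p{\left(C \right)} = \left(C^{2} + \left(C - 72\right) C\right) + C = \left(C^{2} + \left(-72 + C\right) C\right) + C = \left(C^{2} + C \left(-72 + C\right)\right) + C = C + C^{2} + C \left(-72 + C\right)$)
$343 \cdot 176 + p{\left(5 \right)} = 343 \cdot 176 + 5 \left(-71 + 2 \cdot 5\right) = 60368 + 5 \left(-71 + 10\right) = 60368 + 5 \left(-61\right) = 60368 - 305 = 60063$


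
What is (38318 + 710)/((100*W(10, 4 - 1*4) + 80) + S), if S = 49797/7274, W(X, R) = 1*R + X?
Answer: 283889672/7905717 ≈ 35.909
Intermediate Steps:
W(X, R) = R + X
S = 49797/7274 (S = 49797*(1/7274) = 49797/7274 ≈ 6.8459)
(38318 + 710)/((100*W(10, 4 - 1*4) + 80) + S) = (38318 + 710)/((100*((4 - 1*4) + 10) + 80) + 49797/7274) = 39028/((100*((4 - 4) + 10) + 80) + 49797/7274) = 39028/((100*(0 + 10) + 80) + 49797/7274) = 39028/((100*10 + 80) + 49797/7274) = 39028/((1000 + 80) + 49797/7274) = 39028/(1080 + 49797/7274) = 39028/(7905717/7274) = 39028*(7274/7905717) = 283889672/7905717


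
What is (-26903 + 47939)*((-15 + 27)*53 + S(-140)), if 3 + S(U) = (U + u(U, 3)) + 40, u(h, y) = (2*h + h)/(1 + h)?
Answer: 1567329252/139 ≈ 1.1276e+7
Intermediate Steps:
u(h, y) = 3*h/(1 + h) (u(h, y) = (3*h)/(1 + h) = 3*h/(1 + h))
S(U) = 37 + U + 3*U/(1 + U) (S(U) = -3 + ((U + 3*U/(1 + U)) + 40) = -3 + (40 + U + 3*U/(1 + U)) = 37 + U + 3*U/(1 + U))
(-26903 + 47939)*((-15 + 27)*53 + S(-140)) = (-26903 + 47939)*((-15 + 27)*53 + (37 + (-140)**2 + 41*(-140))/(1 - 140)) = 21036*(12*53 + (37 + 19600 - 5740)/(-139)) = 21036*(636 - 1/139*13897) = 21036*(636 - 13897/139) = 21036*(74507/139) = 1567329252/139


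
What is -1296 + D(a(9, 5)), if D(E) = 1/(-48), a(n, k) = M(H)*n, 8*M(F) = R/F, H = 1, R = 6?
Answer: -62209/48 ≈ -1296.0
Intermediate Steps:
M(F) = 3/(4*F) (M(F) = (6/F)/8 = 3/(4*F))
a(n, k) = 3*n/4 (a(n, k) = ((¾)/1)*n = ((¾)*1)*n = 3*n/4)
D(E) = -1/48
-1296 + D(a(9, 5)) = -1296 - 1/48 = -62209/48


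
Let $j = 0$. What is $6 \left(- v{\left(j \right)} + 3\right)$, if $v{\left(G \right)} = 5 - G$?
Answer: $-12$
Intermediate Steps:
$6 \left(- v{\left(j \right)} + 3\right) = 6 \left(- (5 - 0) + 3\right) = 6 \left(- (5 + 0) + 3\right) = 6 \left(\left(-1\right) 5 + 3\right) = 6 \left(-5 + 3\right) = 6 \left(-2\right) = -12$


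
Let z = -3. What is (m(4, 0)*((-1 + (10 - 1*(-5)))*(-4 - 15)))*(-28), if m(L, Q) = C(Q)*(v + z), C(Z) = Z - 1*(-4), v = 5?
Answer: 59584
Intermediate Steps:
C(Z) = 4 + Z (C(Z) = Z + 4 = 4 + Z)
m(L, Q) = 8 + 2*Q (m(L, Q) = (4 + Q)*(5 - 3) = (4 + Q)*2 = 8 + 2*Q)
(m(4, 0)*((-1 + (10 - 1*(-5)))*(-4 - 15)))*(-28) = ((8 + 2*0)*((-1 + (10 - 1*(-5)))*(-4 - 15)))*(-28) = ((8 + 0)*((-1 + (10 + 5))*(-19)))*(-28) = (8*((-1 + 15)*(-19)))*(-28) = (8*(14*(-19)))*(-28) = (8*(-266))*(-28) = -2128*(-28) = 59584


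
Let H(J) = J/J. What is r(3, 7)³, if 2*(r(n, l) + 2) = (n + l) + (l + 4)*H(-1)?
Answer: 4913/8 ≈ 614.13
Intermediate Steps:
H(J) = 1
r(n, l) = l + n/2 (r(n, l) = -2 + ((n + l) + (l + 4)*1)/2 = -2 + ((l + n) + (4 + l)*1)/2 = -2 + ((l + n) + (4 + l))/2 = -2 + (4 + n + 2*l)/2 = -2 + (2 + l + n/2) = l + n/2)
r(3, 7)³ = (7 + (½)*3)³ = (7 + 3/2)³ = (17/2)³ = 4913/8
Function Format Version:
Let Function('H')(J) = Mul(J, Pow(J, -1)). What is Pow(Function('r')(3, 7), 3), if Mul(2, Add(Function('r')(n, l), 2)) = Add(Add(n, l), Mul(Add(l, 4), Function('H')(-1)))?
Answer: Rational(4913, 8) ≈ 614.13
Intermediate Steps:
Function('H')(J) = 1
Function('r')(n, l) = Add(l, Mul(Rational(1, 2), n)) (Function('r')(n, l) = Add(-2, Mul(Rational(1, 2), Add(Add(n, l), Mul(Add(l, 4), 1)))) = Add(-2, Mul(Rational(1, 2), Add(Add(l, n), Mul(Add(4, l), 1)))) = Add(-2, Mul(Rational(1, 2), Add(Add(l, n), Add(4, l)))) = Add(-2, Mul(Rational(1, 2), Add(4, n, Mul(2, l)))) = Add(-2, Add(2, l, Mul(Rational(1, 2), n))) = Add(l, Mul(Rational(1, 2), n)))
Pow(Function('r')(3, 7), 3) = Pow(Add(7, Mul(Rational(1, 2), 3)), 3) = Pow(Add(7, Rational(3, 2)), 3) = Pow(Rational(17, 2), 3) = Rational(4913, 8)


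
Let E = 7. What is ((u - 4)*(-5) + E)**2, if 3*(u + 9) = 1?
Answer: 44521/9 ≈ 4946.8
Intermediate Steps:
u = -26/3 (u = -9 + (1/3)*1 = -9 + 1/3 = -26/3 ≈ -8.6667)
((u - 4)*(-5) + E)**2 = ((-26/3 - 4)*(-5) + 7)**2 = (-38/3*(-5) + 7)**2 = (190/3 + 7)**2 = (211/3)**2 = 44521/9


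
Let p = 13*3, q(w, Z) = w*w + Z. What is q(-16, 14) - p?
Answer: 231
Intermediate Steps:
q(w, Z) = Z + w² (q(w, Z) = w² + Z = Z + w²)
p = 39
q(-16, 14) - p = (14 + (-16)²) - 1*39 = (14 + 256) - 39 = 270 - 39 = 231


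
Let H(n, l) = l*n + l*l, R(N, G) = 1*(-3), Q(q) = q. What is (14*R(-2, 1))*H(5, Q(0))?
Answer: 0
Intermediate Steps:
R(N, G) = -3
H(n, l) = l**2 + l*n (H(n, l) = l*n + l**2 = l**2 + l*n)
(14*R(-2, 1))*H(5, Q(0)) = (14*(-3))*(0*(0 + 5)) = -0*5 = -42*0 = 0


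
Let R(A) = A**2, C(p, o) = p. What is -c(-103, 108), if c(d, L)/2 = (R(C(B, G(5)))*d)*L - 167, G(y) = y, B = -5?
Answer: 556534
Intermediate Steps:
c(d, L) = -334 + 50*L*d (c(d, L) = 2*(((-5)**2*d)*L - 167) = 2*((25*d)*L - 167) = 2*(25*L*d - 167) = 2*(-167 + 25*L*d) = -334 + 50*L*d)
-c(-103, 108) = -(-334 + 50*108*(-103)) = -(-334 - 556200) = -1*(-556534) = 556534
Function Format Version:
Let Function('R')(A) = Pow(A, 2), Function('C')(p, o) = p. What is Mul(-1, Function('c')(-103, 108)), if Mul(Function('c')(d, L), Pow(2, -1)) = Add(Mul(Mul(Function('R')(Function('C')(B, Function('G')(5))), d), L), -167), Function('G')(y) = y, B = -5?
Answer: 556534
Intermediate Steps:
Function('c')(d, L) = Add(-334, Mul(50, L, d)) (Function('c')(d, L) = Mul(2, Add(Mul(Mul(Pow(-5, 2), d), L), -167)) = Mul(2, Add(Mul(Mul(25, d), L), -167)) = Mul(2, Add(Mul(25, L, d), -167)) = Mul(2, Add(-167, Mul(25, L, d))) = Add(-334, Mul(50, L, d)))
Mul(-1, Function('c')(-103, 108)) = Mul(-1, Add(-334, Mul(50, 108, -103))) = Mul(-1, Add(-334, -556200)) = Mul(-1, -556534) = 556534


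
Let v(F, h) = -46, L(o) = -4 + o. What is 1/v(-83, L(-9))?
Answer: -1/46 ≈ -0.021739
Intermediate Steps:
1/v(-83, L(-9)) = 1/(-46) = -1/46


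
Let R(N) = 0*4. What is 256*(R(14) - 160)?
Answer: -40960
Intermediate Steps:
R(N) = 0
256*(R(14) - 160) = 256*(0 - 160) = 256*(-160) = -40960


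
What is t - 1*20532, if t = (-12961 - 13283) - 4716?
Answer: -51492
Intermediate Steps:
t = -30960 (t = -26244 - 4716 = -30960)
t - 1*20532 = -30960 - 1*20532 = -30960 - 20532 = -51492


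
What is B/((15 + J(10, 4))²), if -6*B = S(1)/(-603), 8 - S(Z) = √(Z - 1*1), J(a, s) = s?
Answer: 4/653049 ≈ 6.1251e-6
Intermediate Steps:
S(Z) = 8 - √(-1 + Z) (S(Z) = 8 - √(Z - 1*1) = 8 - √(Z - 1) = 8 - √(-1 + Z))
B = 4/1809 (B = -(8 - √(-1 + 1))/(6*(-603)) = -(8 - √0)*(-1)/(6*603) = -(8 - 1*0)*(-1)/(6*603) = -(8 + 0)*(-1)/(6*603) = -4*(-1)/(3*603) = -⅙*(-8/603) = 4/1809 ≈ 0.0022112)
B/((15 + J(10, 4))²) = 4/(1809*((15 + 4)²)) = 4/(1809*(19²)) = (4/1809)/361 = (4/1809)*(1/361) = 4/653049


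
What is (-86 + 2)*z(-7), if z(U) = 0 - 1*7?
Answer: 588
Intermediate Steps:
z(U) = -7 (z(U) = 0 - 7 = -7)
(-86 + 2)*z(-7) = (-86 + 2)*(-7) = -84*(-7) = 588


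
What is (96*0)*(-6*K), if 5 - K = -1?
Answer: 0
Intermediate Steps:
K = 6 (K = 5 - 1*(-1) = 5 + 1 = 6)
(96*0)*(-6*K) = (96*0)*(-6*6) = 0*(-36) = 0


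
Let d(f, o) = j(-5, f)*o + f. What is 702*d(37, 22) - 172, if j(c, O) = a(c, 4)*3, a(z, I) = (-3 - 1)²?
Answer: 767114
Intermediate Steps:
a(z, I) = 16 (a(z, I) = (-4)² = 16)
j(c, O) = 48 (j(c, O) = 16*3 = 48)
d(f, o) = f + 48*o (d(f, o) = 48*o + f = f + 48*o)
702*d(37, 22) - 172 = 702*(37 + 48*22) - 172 = 702*(37 + 1056) - 172 = 702*1093 - 172 = 767286 - 172 = 767114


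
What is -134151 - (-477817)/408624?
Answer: -54816840407/408624 ≈ -1.3415e+5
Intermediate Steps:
-134151 - (-477817)/408624 = -134151 - 1*(-477817/408624) = -134151 + 477817/408624 = -54816840407/408624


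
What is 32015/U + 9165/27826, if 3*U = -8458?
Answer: -648757650/58838077 ≈ -11.026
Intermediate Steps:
U = -8458/3 (U = (1/3)*(-8458) = -8458/3 ≈ -2819.3)
32015/U + 9165/27826 = 32015/(-8458/3) + 9165/27826 = 32015*(-3/8458) + 9165*(1/27826) = -96045/8458 + 9165/27826 = -648757650/58838077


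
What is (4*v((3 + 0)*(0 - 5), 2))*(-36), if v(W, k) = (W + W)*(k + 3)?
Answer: 21600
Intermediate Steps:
v(W, k) = 2*W*(3 + k) (v(W, k) = (2*W)*(3 + k) = 2*W*(3 + k))
(4*v((3 + 0)*(0 - 5), 2))*(-36) = (4*(2*((3 + 0)*(0 - 5))*(3 + 2)))*(-36) = (4*(2*(3*(-5))*5))*(-36) = (4*(2*(-15)*5))*(-36) = (4*(-150))*(-36) = -600*(-36) = 21600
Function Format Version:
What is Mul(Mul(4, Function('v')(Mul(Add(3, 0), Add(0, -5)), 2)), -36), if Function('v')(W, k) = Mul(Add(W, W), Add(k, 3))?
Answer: 21600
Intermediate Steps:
Function('v')(W, k) = Mul(2, W, Add(3, k)) (Function('v')(W, k) = Mul(Mul(2, W), Add(3, k)) = Mul(2, W, Add(3, k)))
Mul(Mul(4, Function('v')(Mul(Add(3, 0), Add(0, -5)), 2)), -36) = Mul(Mul(4, Mul(2, Mul(Add(3, 0), Add(0, -5)), Add(3, 2))), -36) = Mul(Mul(4, Mul(2, Mul(3, -5), 5)), -36) = Mul(Mul(4, Mul(2, -15, 5)), -36) = Mul(Mul(4, -150), -36) = Mul(-600, -36) = 21600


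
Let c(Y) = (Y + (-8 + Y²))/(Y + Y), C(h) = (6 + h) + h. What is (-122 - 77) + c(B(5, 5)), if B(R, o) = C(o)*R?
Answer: -3171/20 ≈ -158.55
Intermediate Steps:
C(h) = 6 + 2*h
B(R, o) = R*(6 + 2*o) (B(R, o) = (6 + 2*o)*R = R*(6 + 2*o))
c(Y) = (-8 + Y + Y²)/(2*Y) (c(Y) = (-8 + Y + Y²)/((2*Y)) = (-8 + Y + Y²)*(1/(2*Y)) = (-8 + Y + Y²)/(2*Y))
(-122 - 77) + c(B(5, 5)) = (-122 - 77) + (-8 + (2*5*(3 + 5))*(1 + 2*5*(3 + 5)))/(2*((2*5*(3 + 5)))) = -199 + (-8 + (2*5*8)*(1 + 2*5*8))/(2*((2*5*8))) = -199 + (½)*(-8 + 80*(1 + 80))/80 = -199 + (½)*(1/80)*(-8 + 80*81) = -199 + (½)*(1/80)*(-8 + 6480) = -199 + (½)*(1/80)*6472 = -199 + 809/20 = -3171/20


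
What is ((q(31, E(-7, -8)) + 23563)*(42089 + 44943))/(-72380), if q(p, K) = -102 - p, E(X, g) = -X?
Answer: -9268908/329 ≈ -28173.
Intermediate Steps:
((q(31, E(-7, -8)) + 23563)*(42089 + 44943))/(-72380) = (((-102 - 1*31) + 23563)*(42089 + 44943))/(-72380) = (((-102 - 31) + 23563)*87032)*(-1/72380) = ((-133 + 23563)*87032)*(-1/72380) = (23430*87032)*(-1/72380) = 2039159760*(-1/72380) = -9268908/329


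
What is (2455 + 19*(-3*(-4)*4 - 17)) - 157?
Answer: 2887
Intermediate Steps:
(2455 + 19*(-3*(-4)*4 - 17)) - 157 = (2455 + 19*(12*4 - 17)) - 157 = (2455 + 19*(48 - 17)) - 157 = (2455 + 19*31) - 157 = (2455 + 589) - 157 = 3044 - 157 = 2887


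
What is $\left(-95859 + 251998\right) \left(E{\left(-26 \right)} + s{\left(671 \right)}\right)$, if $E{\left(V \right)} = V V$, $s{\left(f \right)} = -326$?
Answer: $54648650$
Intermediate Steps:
$E{\left(V \right)} = V^{2}$
$\left(-95859 + 251998\right) \left(E{\left(-26 \right)} + s{\left(671 \right)}\right) = \left(-95859 + 251998\right) \left(\left(-26\right)^{2} - 326\right) = 156139 \left(676 - 326\right) = 156139 \cdot 350 = 54648650$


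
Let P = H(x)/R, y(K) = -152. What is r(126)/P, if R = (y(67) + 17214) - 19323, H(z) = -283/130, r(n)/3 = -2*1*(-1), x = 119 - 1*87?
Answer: 1763580/283 ≈ 6231.7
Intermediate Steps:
x = 32 (x = 119 - 87 = 32)
r(n) = 6 (r(n) = 3*(-2*1*(-1)) = 3*(-2*(-1)) = 3*2 = 6)
H(z) = -283/130 (H(z) = -283*1/130 = -283/130)
R = -2261 (R = (-152 + 17214) - 19323 = 17062 - 19323 = -2261)
P = 283/293930 (P = -283/130/(-2261) = -283/130*(-1/2261) = 283/293930 ≈ 0.00096281)
r(126)/P = 6/(283/293930) = 6*(293930/283) = 1763580/283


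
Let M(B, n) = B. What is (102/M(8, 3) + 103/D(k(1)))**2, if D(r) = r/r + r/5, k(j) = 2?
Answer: 5841889/784 ≈ 7451.4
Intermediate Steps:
D(r) = 1 + r/5 (D(r) = 1 + r*(1/5) = 1 + r/5)
(102/M(8, 3) + 103/D(k(1)))**2 = (102/8 + 103/(1 + (1/5)*2))**2 = (102*(1/8) + 103/(1 + 2/5))**2 = (51/4 + 103/(7/5))**2 = (51/4 + 103*(5/7))**2 = (51/4 + 515/7)**2 = (2417/28)**2 = 5841889/784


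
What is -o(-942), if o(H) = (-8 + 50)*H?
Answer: 39564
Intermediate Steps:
o(H) = 42*H
-o(-942) = -42*(-942) = -1*(-39564) = 39564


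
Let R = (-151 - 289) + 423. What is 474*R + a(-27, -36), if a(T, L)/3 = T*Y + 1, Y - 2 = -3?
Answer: -7974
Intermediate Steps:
Y = -1 (Y = 2 - 3 = -1)
R = -17 (R = -440 + 423 = -17)
a(T, L) = 3 - 3*T (a(T, L) = 3*(T*(-1) + 1) = 3*(-T + 1) = 3*(1 - T) = 3 - 3*T)
474*R + a(-27, -36) = 474*(-17) + (3 - 3*(-27)) = -8058 + (3 + 81) = -8058 + 84 = -7974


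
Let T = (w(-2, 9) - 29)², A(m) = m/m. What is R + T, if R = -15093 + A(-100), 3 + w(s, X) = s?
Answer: -13936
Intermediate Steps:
w(s, X) = -3 + s
A(m) = 1
R = -15092 (R = -15093 + 1 = -15092)
T = 1156 (T = ((-3 - 2) - 29)² = (-5 - 29)² = (-34)² = 1156)
R + T = -15092 + 1156 = -13936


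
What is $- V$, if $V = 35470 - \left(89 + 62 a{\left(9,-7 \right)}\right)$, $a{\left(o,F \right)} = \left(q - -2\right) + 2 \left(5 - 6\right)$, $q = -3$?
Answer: $-35567$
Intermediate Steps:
$a{\left(o,F \right)} = -3$ ($a{\left(o,F \right)} = \left(-3 - -2\right) + 2 \left(5 - 6\right) = \left(-3 + 2\right) + 2 \left(5 - 6\right) = -1 + 2 \left(-1\right) = -1 - 2 = -3$)
$V = 35567$ ($V = 35470 - -97 = 35470 + \left(-89 + 186\right) = 35470 + 97 = 35567$)
$- V = \left(-1\right) 35567 = -35567$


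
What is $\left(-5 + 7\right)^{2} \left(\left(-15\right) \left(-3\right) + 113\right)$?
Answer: $632$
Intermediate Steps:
$\left(-5 + 7\right)^{2} \left(\left(-15\right) \left(-3\right) + 113\right) = 2^{2} \left(45 + 113\right) = 4 \cdot 158 = 632$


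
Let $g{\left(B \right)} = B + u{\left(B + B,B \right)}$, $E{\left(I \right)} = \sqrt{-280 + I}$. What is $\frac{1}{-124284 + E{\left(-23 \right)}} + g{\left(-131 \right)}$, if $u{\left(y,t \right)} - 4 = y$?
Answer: $- \frac{2002897888445}{5148837653} - \frac{i \sqrt{303}}{15446512959} \approx -389.0 - 1.1269 \cdot 10^{-9} i$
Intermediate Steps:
$u{\left(y,t \right)} = 4 + y$
$g{\left(B \right)} = 4 + 3 B$ ($g{\left(B \right)} = B + \left(4 + \left(B + B\right)\right) = B + \left(4 + 2 B\right) = 4 + 3 B$)
$\frac{1}{-124284 + E{\left(-23 \right)}} + g{\left(-131 \right)} = \frac{1}{-124284 + \sqrt{-280 - 23}} + \left(4 + 3 \left(-131\right)\right) = \frac{1}{-124284 + \sqrt{-303}} + \left(4 - 393\right) = \frac{1}{-124284 + i \sqrt{303}} - 389 = -389 + \frac{1}{-124284 + i \sqrt{303}}$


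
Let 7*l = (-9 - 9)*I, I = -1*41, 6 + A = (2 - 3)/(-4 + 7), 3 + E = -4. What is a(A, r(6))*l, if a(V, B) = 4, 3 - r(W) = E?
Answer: 2952/7 ≈ 421.71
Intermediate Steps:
E = -7 (E = -3 - 4 = -7)
r(W) = 10 (r(W) = 3 - 1*(-7) = 3 + 7 = 10)
A = -19/3 (A = -6 + (2 - 3)/(-4 + 7) = -6 - 1/3 = -6 - 1*⅓ = -6 - ⅓ = -19/3 ≈ -6.3333)
I = -41
l = 738/7 (l = ((-9 - 9)*(-41))/7 = (-18*(-41))/7 = (⅐)*738 = 738/7 ≈ 105.43)
a(A, r(6))*l = 4*(738/7) = 2952/7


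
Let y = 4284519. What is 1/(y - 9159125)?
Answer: -1/4874606 ≈ -2.0514e-7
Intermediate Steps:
1/(y - 9159125) = 1/(4284519 - 9159125) = 1/(-4874606) = -1/4874606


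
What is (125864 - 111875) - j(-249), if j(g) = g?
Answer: 14238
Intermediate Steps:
(125864 - 111875) - j(-249) = (125864 - 111875) - 1*(-249) = 13989 + 249 = 14238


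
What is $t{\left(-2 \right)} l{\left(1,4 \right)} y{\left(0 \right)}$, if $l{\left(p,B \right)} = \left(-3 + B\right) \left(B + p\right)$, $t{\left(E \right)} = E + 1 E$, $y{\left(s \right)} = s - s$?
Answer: $0$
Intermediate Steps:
$y{\left(s \right)} = 0$
$t{\left(E \right)} = 2 E$ ($t{\left(E \right)} = E + E = 2 E$)
$t{\left(-2 \right)} l{\left(1,4 \right)} y{\left(0 \right)} = 2 \left(-2\right) \left(4^{2} - 12 - 3 + 4 \cdot 1\right) 0 = - 4 \left(16 - 12 - 3 + 4\right) 0 = \left(-4\right) 5 \cdot 0 = \left(-20\right) 0 = 0$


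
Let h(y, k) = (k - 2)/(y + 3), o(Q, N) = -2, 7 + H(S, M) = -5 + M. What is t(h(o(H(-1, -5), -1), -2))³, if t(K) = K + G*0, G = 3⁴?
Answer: -64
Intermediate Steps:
H(S, M) = -12 + M (H(S, M) = -7 + (-5 + M) = -12 + M)
G = 81
h(y, k) = (-2 + k)/(3 + y)
t(K) = K (t(K) = K + 81*0 = K + 0 = K)
t(h(o(H(-1, -5), -1), -2))³ = ((-2 - 2)/(3 - 2))³ = (-4/1)³ = (1*(-4))³ = (-4)³ = -64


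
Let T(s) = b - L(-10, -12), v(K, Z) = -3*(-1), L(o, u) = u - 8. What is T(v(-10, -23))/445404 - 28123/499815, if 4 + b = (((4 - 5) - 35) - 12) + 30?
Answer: -2087849387/37103266710 ≈ -0.056271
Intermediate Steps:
L(o, u) = -8 + u
b = -22 (b = -4 + ((((4 - 5) - 35) - 12) + 30) = -4 + (((-1 - 35) - 12) + 30) = -4 + ((-36 - 12) + 30) = -4 + (-48 + 30) = -4 - 18 = -22)
v(K, Z) = 3
T(s) = -2 (T(s) = -22 - (-8 - 12) = -22 - 1*(-20) = -22 + 20 = -2)
T(v(-10, -23))/445404 - 28123/499815 = -2/445404 - 28123/499815 = -2*1/445404 - 28123*1/499815 = -1/222702 - 28123/499815 = -2087849387/37103266710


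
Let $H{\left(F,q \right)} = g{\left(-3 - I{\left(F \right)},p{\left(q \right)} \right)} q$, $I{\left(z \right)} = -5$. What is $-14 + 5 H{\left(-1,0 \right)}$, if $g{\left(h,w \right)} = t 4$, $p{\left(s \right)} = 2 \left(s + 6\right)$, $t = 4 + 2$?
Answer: $-14$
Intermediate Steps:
$t = 6$
$p{\left(s \right)} = 12 + 2 s$ ($p{\left(s \right)} = 2 \left(6 + s\right) = 12 + 2 s$)
$g{\left(h,w \right)} = 24$ ($g{\left(h,w \right)} = 6 \cdot 4 = 24$)
$H{\left(F,q \right)} = 24 q$
$-14 + 5 H{\left(-1,0 \right)} = -14 + 5 \cdot 24 \cdot 0 = -14 + 5 \cdot 0 = -14 + 0 = -14$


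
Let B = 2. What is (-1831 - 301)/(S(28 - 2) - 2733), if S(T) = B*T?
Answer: 2132/2681 ≈ 0.79523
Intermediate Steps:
S(T) = 2*T
(-1831 - 301)/(S(28 - 2) - 2733) = (-1831 - 301)/(2*(28 - 2) - 2733) = -2132/(2*26 - 2733) = -2132/(52 - 2733) = -2132/(-2681) = -2132*(-1/2681) = 2132/2681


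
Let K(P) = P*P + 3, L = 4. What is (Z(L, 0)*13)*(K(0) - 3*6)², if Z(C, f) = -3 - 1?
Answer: -11700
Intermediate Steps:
K(P) = 3 + P² (K(P) = P² + 3 = 3 + P²)
Z(C, f) = -4
(Z(L, 0)*13)*(K(0) - 3*6)² = (-4*13)*((3 + 0²) - 3*6)² = -52*((3 + 0) - 18)² = -52*(3 - 18)² = -52*(-15)² = -52*225 = -11700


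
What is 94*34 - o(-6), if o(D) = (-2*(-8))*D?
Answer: 3292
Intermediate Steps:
o(D) = 16*D
94*34 - o(-6) = 94*34 - 16*(-6) = 3196 - 1*(-96) = 3196 + 96 = 3292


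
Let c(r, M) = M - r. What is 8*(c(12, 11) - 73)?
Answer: -592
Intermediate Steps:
8*(c(12, 11) - 73) = 8*((11 - 1*12) - 73) = 8*((11 - 12) - 73) = 8*(-1 - 73) = 8*(-74) = -592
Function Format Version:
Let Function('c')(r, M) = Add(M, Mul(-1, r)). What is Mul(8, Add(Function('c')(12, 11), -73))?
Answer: -592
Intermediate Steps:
Mul(8, Add(Function('c')(12, 11), -73)) = Mul(8, Add(Add(11, Mul(-1, 12)), -73)) = Mul(8, Add(Add(11, -12), -73)) = Mul(8, Add(-1, -73)) = Mul(8, -74) = -592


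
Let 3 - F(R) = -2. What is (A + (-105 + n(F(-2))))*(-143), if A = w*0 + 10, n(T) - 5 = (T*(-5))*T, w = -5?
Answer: 30745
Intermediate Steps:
F(R) = 5 (F(R) = 3 - 1*(-2) = 3 + 2 = 5)
n(T) = 5 - 5*T² (n(T) = 5 + (T*(-5))*T = 5 + (-5*T)*T = 5 - 5*T²)
A = 10 (A = -5*0 + 10 = 0 + 10 = 10)
(A + (-105 + n(F(-2))))*(-143) = (10 + (-105 + (5 - 5*5²)))*(-143) = (10 + (-105 + (5 - 5*25)))*(-143) = (10 + (-105 + (5 - 125)))*(-143) = (10 + (-105 - 120))*(-143) = (10 - 225)*(-143) = -215*(-143) = 30745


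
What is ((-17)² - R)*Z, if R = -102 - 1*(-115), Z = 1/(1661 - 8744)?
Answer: -92/2361 ≈ -0.038967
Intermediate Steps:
Z = -1/7083 (Z = 1/(-7083) = -1/7083 ≈ -0.00014118)
R = 13 (R = -102 + 115 = 13)
((-17)² - R)*Z = ((-17)² - 1*13)*(-1/7083) = (289 - 13)*(-1/7083) = 276*(-1/7083) = -92/2361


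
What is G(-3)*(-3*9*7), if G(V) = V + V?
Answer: 1134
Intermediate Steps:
G(V) = 2*V
G(-3)*(-3*9*7) = (2*(-3))*(-3*9*7) = -(-162)*7 = -6*(-189) = 1134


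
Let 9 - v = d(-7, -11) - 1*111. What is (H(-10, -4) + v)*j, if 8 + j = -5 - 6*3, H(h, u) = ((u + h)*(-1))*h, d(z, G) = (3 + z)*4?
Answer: 124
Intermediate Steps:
d(z, G) = 12 + 4*z
H(h, u) = h*(-h - u) (H(h, u) = ((h + u)*(-1))*h = (-h - u)*h = h*(-h - u))
v = 136 (v = 9 - ((12 + 4*(-7)) - 1*111) = 9 - ((12 - 28) - 111) = 9 - (-16 - 111) = 9 - 1*(-127) = 9 + 127 = 136)
j = -31 (j = -8 + (-5 - 6*3) = -8 + (-5 - 18) = -8 - 23 = -31)
(H(-10, -4) + v)*j = (-1*(-10)*(-10 - 4) + 136)*(-31) = (-1*(-10)*(-14) + 136)*(-31) = (-140 + 136)*(-31) = -4*(-31) = 124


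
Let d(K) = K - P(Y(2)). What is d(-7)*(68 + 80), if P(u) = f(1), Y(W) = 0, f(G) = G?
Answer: -1184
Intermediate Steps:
P(u) = 1
d(K) = -1 + K (d(K) = K - 1*1 = K - 1 = -1 + K)
d(-7)*(68 + 80) = (-1 - 7)*(68 + 80) = -8*148 = -1184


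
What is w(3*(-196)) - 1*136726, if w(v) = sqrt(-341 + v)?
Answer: -136726 + I*sqrt(929) ≈ -1.3673e+5 + 30.479*I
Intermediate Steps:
w(3*(-196)) - 1*136726 = sqrt(-341 + 3*(-196)) - 1*136726 = sqrt(-341 - 588) - 136726 = sqrt(-929) - 136726 = I*sqrt(929) - 136726 = -136726 + I*sqrt(929)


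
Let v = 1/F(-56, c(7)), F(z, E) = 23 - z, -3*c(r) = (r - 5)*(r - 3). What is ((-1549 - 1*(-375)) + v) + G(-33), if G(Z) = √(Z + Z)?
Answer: -92745/79 + I*√66 ≈ -1174.0 + 8.124*I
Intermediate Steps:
c(r) = -(-5 + r)*(-3 + r)/3 (c(r) = -(r - 5)*(r - 3)/3 = -(-5 + r)*(-3 + r)/3)
G(Z) = √2*√Z (G(Z) = √(2*Z) = √2*√Z)
v = 1/79 (v = 1/(23 - 1*(-56)) = 1/(23 + 56) = 1/79 ≈ 0.012658)
((-1549 - 1*(-375)) + v) + G(-33) = ((-1549 - 1*(-375)) + 1/79) + √2*√(-33) = ((-1549 + 375) + 1/79) + √2*(I*√33) = (-1174 + 1/79) + I*√66 = -92745/79 + I*√66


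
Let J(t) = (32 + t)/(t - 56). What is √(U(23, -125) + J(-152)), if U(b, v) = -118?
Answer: I*√79378/26 ≈ 10.836*I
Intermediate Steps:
J(t) = (32 + t)/(-56 + t)
√(U(23, -125) + J(-152)) = √(-118 + (32 - 152)/(-56 - 152)) = √(-118 - 120/(-208)) = √(-118 - 1/208*(-120)) = √(-118 + 15/26) = √(-3053/26) = I*√79378/26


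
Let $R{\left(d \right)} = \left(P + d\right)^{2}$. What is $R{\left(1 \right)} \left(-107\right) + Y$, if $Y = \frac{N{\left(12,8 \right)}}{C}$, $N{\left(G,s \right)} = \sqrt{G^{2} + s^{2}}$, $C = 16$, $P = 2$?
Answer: $-963 + \frac{\sqrt{13}}{4} \approx -962.1$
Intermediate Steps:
$R{\left(d \right)} = \left(2 + d\right)^{2}$
$Y = \frac{\sqrt{13}}{4}$ ($Y = \frac{\sqrt{12^{2} + 8^{2}}}{16} = \sqrt{144 + 64} \cdot \frac{1}{16} = \sqrt{208} \cdot \frac{1}{16} = 4 \sqrt{13} \cdot \frac{1}{16} = \frac{\sqrt{13}}{4} \approx 0.90139$)
$R{\left(1 \right)} \left(-107\right) + Y = \left(2 + 1\right)^{2} \left(-107\right) + \frac{\sqrt{13}}{4} = 3^{2} \left(-107\right) + \frac{\sqrt{13}}{4} = 9 \left(-107\right) + \frac{\sqrt{13}}{4} = -963 + \frac{\sqrt{13}}{4}$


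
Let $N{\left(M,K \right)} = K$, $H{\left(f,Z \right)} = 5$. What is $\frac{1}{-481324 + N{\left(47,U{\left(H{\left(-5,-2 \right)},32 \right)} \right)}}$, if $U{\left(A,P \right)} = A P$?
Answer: $- \frac{1}{481164} \approx -2.0783 \cdot 10^{-6}$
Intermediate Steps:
$\frac{1}{-481324 + N{\left(47,U{\left(H{\left(-5,-2 \right)},32 \right)} \right)}} = \frac{1}{-481324 + 5 \cdot 32} = \frac{1}{-481324 + 160} = \frac{1}{-481164} = - \frac{1}{481164}$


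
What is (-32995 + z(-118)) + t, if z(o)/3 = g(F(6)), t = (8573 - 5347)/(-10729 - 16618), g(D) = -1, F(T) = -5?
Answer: -902399532/27347 ≈ -32998.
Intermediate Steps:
t = -3226/27347 (t = 3226/(-27347) = 3226*(-1/27347) = -3226/27347 ≈ -0.11797)
z(o) = -3 (z(o) = 3*(-1) = -3)
(-32995 + z(-118)) + t = (-32995 - 3) - 3226/27347 = -32998 - 3226/27347 = -902399532/27347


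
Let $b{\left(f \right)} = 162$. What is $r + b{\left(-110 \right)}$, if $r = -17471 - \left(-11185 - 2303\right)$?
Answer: $-3821$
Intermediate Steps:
$r = -3983$ ($r = -17471 - -13488 = -17471 + 13488 = -3983$)
$r + b{\left(-110 \right)} = -3983 + 162 = -3821$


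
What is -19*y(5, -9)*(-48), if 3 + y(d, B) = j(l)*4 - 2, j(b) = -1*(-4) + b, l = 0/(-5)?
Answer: 10032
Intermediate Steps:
l = 0 (l = 0*(-⅕) = 0)
j(b) = 4 + b
y(d, B) = 11 (y(d, B) = -3 + ((4 + 0)*4 - 2) = -3 + (4*4 - 2) = -3 + (16 - 2) = -3 + 14 = 11)
-19*y(5, -9)*(-48) = -19*11*(-48) = -209*(-48) = 10032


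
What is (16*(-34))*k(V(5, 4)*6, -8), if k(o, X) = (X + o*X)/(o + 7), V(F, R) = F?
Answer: 134912/37 ≈ 3646.3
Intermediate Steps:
k(o, X) = (X + X*o)/(7 + o)
(16*(-34))*k(V(5, 4)*6, -8) = (16*(-34))*(-8*(1 + 5*6)/(7 + 5*6)) = -(-4352)*(1 + 30)/(7 + 30) = -(-4352)*31/37 = -544*(-248/37) = 134912/37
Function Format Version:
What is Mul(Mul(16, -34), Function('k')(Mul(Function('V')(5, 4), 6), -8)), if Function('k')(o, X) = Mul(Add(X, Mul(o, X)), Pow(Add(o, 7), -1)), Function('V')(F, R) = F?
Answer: Rational(134912, 37) ≈ 3646.3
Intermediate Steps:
Function('k')(o, X) = Mul(Pow(Add(7, o), -1), Add(X, Mul(X, o))) (Function('k')(o, X) = Mul(Add(X, Mul(X, o)), Pow(Add(7, o), -1)) = Mul(Pow(Add(7, o), -1), Add(X, Mul(X, o))))
Mul(Mul(16, -34), Function('k')(Mul(Function('V')(5, 4), 6), -8)) = Mul(Mul(16, -34), Mul(-8, Pow(Add(7, Mul(5, 6)), -1), Add(1, Mul(5, 6)))) = Mul(-544, Mul(-8, Pow(Add(7, 30), -1), Add(1, 30))) = Mul(-544, Mul(-8, Pow(37, -1), 31)) = Mul(-544, Mul(-8, Rational(1, 37), 31)) = Mul(-544, Rational(-248, 37)) = Rational(134912, 37)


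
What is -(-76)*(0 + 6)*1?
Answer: 456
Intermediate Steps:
-(-76)*(0 + 6)*1 = -(-76)*6*1 = -19*(-24)*1 = 456*1 = 456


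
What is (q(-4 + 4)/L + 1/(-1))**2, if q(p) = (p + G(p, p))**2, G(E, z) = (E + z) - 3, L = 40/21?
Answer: 22201/1600 ≈ 13.876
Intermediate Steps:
L = 40/21 (L = 40*(1/21) = 40/21 ≈ 1.9048)
G(E, z) = -3 + E + z
q(p) = (-3 + 3*p)**2 (q(p) = (p + (-3 + p + p))**2 = (p + (-3 + 2*p))**2 = (-3 + 3*p)**2)
(q(-4 + 4)/L + 1/(-1))**2 = ((9*(-1 + (-4 + 4))**2)/(40/21) + 1/(-1))**2 = ((9*(-1 + 0)**2)*(21/40) - 1)**2 = ((9*(-1)**2)*(21/40) - 1)**2 = ((9*1)*(21/40) - 1)**2 = (9*(21/40) - 1)**2 = (189/40 - 1)**2 = (149/40)**2 = 22201/1600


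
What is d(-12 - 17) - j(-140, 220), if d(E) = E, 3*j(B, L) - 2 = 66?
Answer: -155/3 ≈ -51.667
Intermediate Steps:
j(B, L) = 68/3 (j(B, L) = ⅔ + (⅓)*66 = ⅔ + 22 = 68/3)
d(-12 - 17) - j(-140, 220) = (-12 - 17) - 1*68/3 = -29 - 68/3 = -155/3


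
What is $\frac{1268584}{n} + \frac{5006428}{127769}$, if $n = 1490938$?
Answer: $\frac{3813179729280}{95247828661} \approx 40.034$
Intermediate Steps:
$\frac{1268584}{n} + \frac{5006428}{127769} = \frac{1268584}{1490938} + \frac{5006428}{127769} = 1268584 \cdot \frac{1}{1490938} + 5006428 \cdot \frac{1}{127769} = \frac{634292}{745469} + \frac{5006428}{127769} = \frac{3813179729280}{95247828661}$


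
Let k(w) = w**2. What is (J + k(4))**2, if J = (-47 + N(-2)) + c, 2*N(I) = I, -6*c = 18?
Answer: 1225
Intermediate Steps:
c = -3 (c = -1/6*18 = -3)
N(I) = I/2
J = -51 (J = (-47 + (1/2)*(-2)) - 3 = (-47 - 1) - 3 = -48 - 3 = -51)
(J + k(4))**2 = (-51 + 4**2)**2 = (-51 + 16)**2 = (-35)**2 = 1225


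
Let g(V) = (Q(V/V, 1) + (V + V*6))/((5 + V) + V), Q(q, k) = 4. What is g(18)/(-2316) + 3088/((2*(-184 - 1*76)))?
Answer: -18330733/3086070 ≈ -5.9398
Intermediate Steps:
g(V) = (4 + 7*V)/(5 + 2*V) (g(V) = (4 + (V + V*6))/((5 + V) + V) = (4 + (V + 6*V))/(5 + 2*V) = (4 + 7*V)/(5 + 2*V))
g(18)/(-2316) + 3088/((2*(-184 - 1*76))) = ((4 + 7*18)/(5 + 2*18))/(-2316) + 3088/((2*(-184 - 1*76))) = ((4 + 126)/(5 + 36))*(-1/2316) + 3088/((2*(-184 - 76))) = (130/41)*(-1/2316) + 3088/((2*(-260))) = ((1/41)*130)*(-1/2316) + 3088/(-520) = (130/41)*(-1/2316) + 3088*(-1/520) = -65/47478 - 386/65 = -18330733/3086070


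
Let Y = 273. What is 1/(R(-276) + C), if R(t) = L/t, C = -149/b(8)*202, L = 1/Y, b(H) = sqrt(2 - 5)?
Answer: -75348/1714342055561134273 - 56958670196064*I*sqrt(3)/1714342055561134273 ≈ -4.3952e-14 - 5.7547e-5*I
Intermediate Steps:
b(H) = I*sqrt(3) (b(H) = sqrt(-3) = I*sqrt(3))
L = 1/273 ≈ 0.0036630
C = 30098*I*sqrt(3)/3 (C = -149*(-I*sqrt(3)/3)*202 = -(-149)*I*sqrt(3)/3*202 = (149*I*sqrt(3)/3)*202 = 30098*I*sqrt(3)/3 ≈ 17377.0*I)
R(t) = 1/(273*t)
1/(R(-276) + C) = 1/((1/273)/(-276) + 30098*I*sqrt(3)/3) = 1/((1/273)*(-1/276) + 30098*I*sqrt(3)/3) = 1/(-1/75348 + 30098*I*sqrt(3)/3)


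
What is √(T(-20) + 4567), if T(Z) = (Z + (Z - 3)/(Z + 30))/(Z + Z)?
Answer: 67*√407/20 ≈ 67.584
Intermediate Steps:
T(Z) = (Z + (-3 + Z)/(30 + Z))/(2*Z) (T(Z) = (Z + (-3 + Z)/(30 + Z))/((2*Z)) = (Z + (-3 + Z)/(30 + Z))*(1/(2*Z)) = (Z + (-3 + Z)/(30 + Z))/(2*Z))
√(T(-20) + 4567) = √((½)*(-3 + (-20)² + 31*(-20))/(-20*(30 - 20)) + 4567) = √((½)*(-1/20)*(-3 + 400 - 620)/10 + 4567) = √((½)*(-1/20)*(⅒)*(-223) + 4567) = √(223/400 + 4567) = √(1827023/400) = 67*√407/20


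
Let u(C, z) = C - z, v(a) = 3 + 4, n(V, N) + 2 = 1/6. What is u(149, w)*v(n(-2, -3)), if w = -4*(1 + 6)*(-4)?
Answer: 259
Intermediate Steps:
n(V, N) = -11/6 (n(V, N) = -2 + 1/6 = -2 + ⅙ = -11/6)
w = 112 (w = -4*7*(-4) = -28*(-4) = 112)
v(a) = 7
u(149, w)*v(n(-2, -3)) = (149 - 1*112)*7 = (149 - 112)*7 = 37*7 = 259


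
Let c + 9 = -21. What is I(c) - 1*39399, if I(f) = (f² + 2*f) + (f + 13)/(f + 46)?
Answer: -616961/16 ≈ -38560.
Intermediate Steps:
c = -30 (c = -9 - 21 = -30)
I(f) = f² + 2*f + (13 + f)/(46 + f) (I(f) = (f² + 2*f) + (13 + f)/(46 + f) = f² + 2*f + (13 + f)/(46 + f))
I(c) - 1*39399 = (13 + (-30)³ + 48*(-30)² + 93*(-30))/(46 - 30) - 1*39399 = (13 - 27000 + 48*900 - 2790)/16 - 39399 = (13 - 27000 + 43200 - 2790)/16 - 39399 = (1/16)*13423 - 39399 = 13423/16 - 39399 = -616961/16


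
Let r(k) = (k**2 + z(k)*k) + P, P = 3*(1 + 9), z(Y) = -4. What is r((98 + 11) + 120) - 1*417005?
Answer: -365450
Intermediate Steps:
P = 30 (P = 3*10 = 30)
r(k) = 30 + k**2 - 4*k (r(k) = (k**2 - 4*k) + 30 = 30 + k**2 - 4*k)
r((98 + 11) + 120) - 1*417005 = (30 + ((98 + 11) + 120)**2 - 4*((98 + 11) + 120)) - 1*417005 = (30 + (109 + 120)**2 - 4*(109 + 120)) - 417005 = (30 + 229**2 - 4*229) - 417005 = (30 + 52441 - 916) - 417005 = 51555 - 417005 = -365450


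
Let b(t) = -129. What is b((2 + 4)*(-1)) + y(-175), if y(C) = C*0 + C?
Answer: -304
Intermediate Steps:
y(C) = C (y(C) = 0 + C = C)
b((2 + 4)*(-1)) + y(-175) = -129 - 175 = -304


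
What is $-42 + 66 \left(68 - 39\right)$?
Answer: $1872$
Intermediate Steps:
$-42 + 66 \left(68 - 39\right) = -42 + 66 \cdot 29 = -42 + 1914 = 1872$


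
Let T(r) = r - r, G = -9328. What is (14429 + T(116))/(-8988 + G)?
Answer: -14429/18316 ≈ -0.78778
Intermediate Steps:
T(r) = 0
(14429 + T(116))/(-8988 + G) = (14429 + 0)/(-8988 - 9328) = 14429/(-18316) = 14429*(-1/18316) = -14429/18316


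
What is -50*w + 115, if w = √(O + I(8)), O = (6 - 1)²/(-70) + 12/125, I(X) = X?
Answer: 115 - √948010/7 ≈ -24.094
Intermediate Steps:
O = -457/1750 (O = 5²*(-1/70) + 12*(1/125) = 25*(-1/70) + 12/125 = -5/14 + 12/125 = -457/1750 ≈ -0.26114)
w = √948010/350 (w = √(-457/1750 + 8) = √(13543/1750) = √948010/350 ≈ 2.7819)
-50*w + 115 = -√948010/7 + 115 = 115 - √948010/7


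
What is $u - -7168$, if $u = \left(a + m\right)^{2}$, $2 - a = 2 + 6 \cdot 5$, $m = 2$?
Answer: $7952$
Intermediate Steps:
$a = -30$ ($a = 2 - \left(2 + 6 \cdot 5\right) = 2 - \left(2 + 30\right) = 2 - 32 = -30$)
$u = 784$ ($u = \left(-30 + 2\right)^{2} = \left(-28\right)^{2} = 784$)
$u - -7168 = 784 - -7168 = 784 + 7168 = 7952$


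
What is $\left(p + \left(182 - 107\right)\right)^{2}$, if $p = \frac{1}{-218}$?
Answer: $\frac{267289801}{47524} \approx 5624.3$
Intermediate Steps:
$p = - \frac{1}{218} \approx -0.0045872$
$\left(p + \left(182 - 107\right)\right)^{2} = \left(- \frac{1}{218} + \left(182 - 107\right)\right)^{2} = \left(- \frac{1}{218} + 75\right)^{2} = \left(\frac{16349}{218}\right)^{2} = \frac{267289801}{47524}$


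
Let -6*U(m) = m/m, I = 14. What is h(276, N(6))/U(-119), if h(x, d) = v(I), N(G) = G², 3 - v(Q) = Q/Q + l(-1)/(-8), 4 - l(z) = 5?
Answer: -45/4 ≈ -11.250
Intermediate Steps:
U(m) = -⅙ (U(m) = -m/(6*m) = -⅙*1 = -⅙)
l(z) = -1 (l(z) = 4 - 1*5 = 4 - 5 = -1)
v(Q) = 15/8 (v(Q) = 3 - (Q/Q - 1/(-8)) = 3 - (1 - 1*(-⅛)) = 3 - (1 + ⅛) = 3 - 1*9/8 = 3 - 9/8 = 15/8)
h(x, d) = 15/8
h(276, N(6))/U(-119) = 15/(8*(-⅙)) = (15/8)*(-6) = -45/4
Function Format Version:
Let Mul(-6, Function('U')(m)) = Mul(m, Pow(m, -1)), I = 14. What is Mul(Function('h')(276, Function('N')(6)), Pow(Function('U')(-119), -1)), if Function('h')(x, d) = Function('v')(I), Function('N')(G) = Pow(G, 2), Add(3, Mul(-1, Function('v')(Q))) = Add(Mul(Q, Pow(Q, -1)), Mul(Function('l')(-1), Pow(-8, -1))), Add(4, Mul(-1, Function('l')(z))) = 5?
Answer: Rational(-45, 4) ≈ -11.250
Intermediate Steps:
Function('U')(m) = Rational(-1, 6) (Function('U')(m) = Mul(Rational(-1, 6), Mul(m, Pow(m, -1))) = Mul(Rational(-1, 6), 1) = Rational(-1, 6))
Function('l')(z) = -1 (Function('l')(z) = Add(4, Mul(-1, 5)) = Add(4, -5) = -1)
Function('v')(Q) = Rational(15, 8) (Function('v')(Q) = Add(3, Mul(-1, Add(Mul(Q, Pow(Q, -1)), Mul(-1, Pow(-8, -1))))) = Add(3, Mul(-1, Add(1, Mul(-1, Rational(-1, 8))))) = Add(3, Mul(-1, Add(1, Rational(1, 8)))) = Add(3, Mul(-1, Rational(9, 8))) = Add(3, Rational(-9, 8)) = Rational(15, 8))
Function('h')(x, d) = Rational(15, 8)
Mul(Function('h')(276, Function('N')(6)), Pow(Function('U')(-119), -1)) = Mul(Rational(15, 8), Pow(Rational(-1, 6), -1)) = Mul(Rational(15, 8), -6) = Rational(-45, 4)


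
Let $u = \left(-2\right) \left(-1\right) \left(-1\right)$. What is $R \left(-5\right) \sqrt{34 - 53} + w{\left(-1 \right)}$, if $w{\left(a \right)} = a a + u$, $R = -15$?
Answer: $-1 + 75 i \sqrt{19} \approx -1.0 + 326.92 i$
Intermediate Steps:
$u = -2$ ($u = 2 \left(-1\right) = -2$)
$w{\left(a \right)} = -2 + a^{2}$ ($w{\left(a \right)} = a a - 2 = a^{2} - 2 = -2 + a^{2}$)
$R \left(-5\right) \sqrt{34 - 53} + w{\left(-1 \right)} = \left(-15\right) \left(-5\right) \sqrt{34 - 53} - \left(2 - \left(-1\right)^{2}\right) = 75 \sqrt{-19} + \left(-2 + 1\right) = 75 i \sqrt{19} - 1 = -1 + 75 i \sqrt{19}$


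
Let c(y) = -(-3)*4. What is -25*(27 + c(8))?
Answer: -975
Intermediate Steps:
c(y) = 12 (c(y) = -1*(-12) = 12)
-25*(27 + c(8)) = -25*(27 + 12) = -25*39 = -975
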